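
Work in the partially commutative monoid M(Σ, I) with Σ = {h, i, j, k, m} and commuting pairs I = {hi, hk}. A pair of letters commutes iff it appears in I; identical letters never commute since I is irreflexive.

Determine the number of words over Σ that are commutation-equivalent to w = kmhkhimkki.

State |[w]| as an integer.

6

piece 0:k — minimal
piece 1:m rests on {0:k}
piece 2:h rests on {1:m}
piece 3:k rests on {1:m}
piece 4:h rests on {2:h}
piece 5:i rests on {3:k}
piece 6:m rests on {4:h, 5:i}
piece 7:k rests on {6:m}
piece 8:k rests on {7:k}
piece 9:i rests on {8:k}
minimal pieces: {0:k}
ways to finish when only these pieces remain (= sum over removing one remaining piece with nothing left below it):
  1 left: {9}→1
  2 left: {8,9}→1
  3 left: {7,8,9}→1
  4 left: {6,7,8,9}→1
  5 left: {4,6,7,8,9}→1  {5,6,7,8,9}→1
  6 left: {2,4,6,7,8,9}→1  {3,5,6,7,8,9}→1  {4,5,6,7,8,9}→2
  7 left: {2,4,5,6,7,8,9}→3  {3,4,5,6,7,8,9}→3
  8 left: {2,3,4,5,6,7,8,9}→6
  placing 0:k first → 6 extensions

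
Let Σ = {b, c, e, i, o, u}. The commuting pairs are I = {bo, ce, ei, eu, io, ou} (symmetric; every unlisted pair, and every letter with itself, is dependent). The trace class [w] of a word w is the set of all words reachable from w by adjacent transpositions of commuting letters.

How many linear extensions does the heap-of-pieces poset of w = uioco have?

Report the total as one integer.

3

#0=u has no predecessor
#1=i depends on [0:u]
#2=o has no predecessor
#3=c depends on [1:i, 2:o]
#4=o depends on [3:c]
sources: [0:u, 2:o]
N(rest) = Σ N(rest − s) over sources s of rest; N(one piece) = 1:
  size 1 → [4]=1
  size 2 → [3,4]=1
  size 3 → [1,3,4]=1  [2,3,4]=1
  first=0(u) contributes 2
  first=2(o) contributes 1
|[w]| = 3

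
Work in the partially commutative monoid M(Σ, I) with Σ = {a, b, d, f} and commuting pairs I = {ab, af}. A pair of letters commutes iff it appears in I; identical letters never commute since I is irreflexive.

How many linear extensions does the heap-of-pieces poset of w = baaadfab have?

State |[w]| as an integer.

12

drop 0:b onto floor
drop 1:a onto floor
drop 2:a onto {1:a}
drop 3:a onto {2:a}
drop 4:d onto {0:b, 3:a}
drop 5:f onto {4:d}
drop 6:a onto {4:d}
drop 7:b onto {5:f}
ground layer = {0:b, 1:a}
drop-orders for the pieces not yet dropped (sum over which currently-grounded one goes next):
  1 to go: {6} 1  {7} 1
  2 to go: {5,7} 1  {6,7} 2
  3 to go: {5,6,7} 3
  4 to go: {4,5,6,7} 3
  5 to go: {0,4,5,6,7} 3  {3,4,5,6,7} 3
  6 to go: {0,3,4,5,6,7} 6  {2,3,4,5,6,7} 3
  if 0:b drops first: 3 orders
  if 1:a drops first: 9 orders
heap linearizations: 12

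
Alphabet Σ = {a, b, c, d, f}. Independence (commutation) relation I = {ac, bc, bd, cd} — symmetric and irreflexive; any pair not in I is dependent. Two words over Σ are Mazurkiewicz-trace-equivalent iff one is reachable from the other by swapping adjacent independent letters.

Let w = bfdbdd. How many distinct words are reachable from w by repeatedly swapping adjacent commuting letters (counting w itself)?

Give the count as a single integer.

drop 0:b onto floor
drop 1:f onto {0:b}
drop 2:d onto {1:f}
drop 3:b onto {1:f}
drop 4:d onto {2:d}
drop 5:d onto {4:d}
ground layer = {0:b}
drop-orders for the pieces not yet dropped (sum over which currently-grounded one goes next):
  1 to go: {3} 1  {5} 1
  2 to go: {3,5} 2  {4,5} 1
  3 to go: {2,4,5} 1  {3,4,5} 3
  4 to go: {2,3,4,5} 4
  if 0:b drops first: 4 orders

4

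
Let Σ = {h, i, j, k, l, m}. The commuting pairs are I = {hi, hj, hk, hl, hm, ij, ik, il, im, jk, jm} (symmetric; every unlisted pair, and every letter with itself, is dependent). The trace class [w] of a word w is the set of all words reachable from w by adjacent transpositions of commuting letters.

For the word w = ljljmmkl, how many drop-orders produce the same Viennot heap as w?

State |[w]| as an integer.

4

#0=l has no predecessor
#1=j depends on [0:l]
#2=l depends on [1:j]
#3=j depends on [2:l]
#4=m depends on [2:l]
#5=m depends on [4:m]
#6=k depends on [5:m]
#7=l depends on [3:j, 6:k]
sources: [0:l]
N(rest) = Σ N(rest − s) over sources s of rest; N(one piece) = 1:
  size 1 → [7]=1
  size 2 → [3,7]=1  [6,7]=1
  size 3 → [3,6,7]=2  [5,6,7]=1
  size 4 → [3,5,6,7]=3  [4,5,6,7]=1
  size 5 → [3,4,5,6,7]=4
  size 6 → [2,3,4,5,6,7]=4
  first=0(l) contributes 4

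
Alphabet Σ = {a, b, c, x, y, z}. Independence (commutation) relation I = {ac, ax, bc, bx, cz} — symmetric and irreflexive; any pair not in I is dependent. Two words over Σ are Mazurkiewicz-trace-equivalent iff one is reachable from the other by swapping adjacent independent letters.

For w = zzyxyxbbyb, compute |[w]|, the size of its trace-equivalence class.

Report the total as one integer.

drop 0:z onto floor
drop 1:z onto {0:z}
drop 2:y onto {1:z}
drop 3:x onto {2:y}
drop 4:y onto {3:x}
drop 5:x onto {4:y}
drop 6:b onto {4:y}
drop 7:b onto {6:b}
drop 8:y onto {5:x, 7:b}
drop 9:b onto {8:y}
ground layer = {0:z}
drop-orders for the pieces not yet dropped (sum over which currently-grounded one goes next):
  1 to go: {9} 1
  2 to go: {8,9} 1
  3 to go: {5,8,9} 1  {7,8,9} 1
  4 to go: {5,7,8,9} 2  {6,7,8,9} 1
  5 to go: {5,6,7,8,9} 3
  6 to go: {4,5,6,7,8,9} 3
  7 to go: {3,4,5,6,7,8,9} 3
  8 to go: {2,3,4,5,6,7,8,9} 3
  if 0:z drops first: 3 orders

3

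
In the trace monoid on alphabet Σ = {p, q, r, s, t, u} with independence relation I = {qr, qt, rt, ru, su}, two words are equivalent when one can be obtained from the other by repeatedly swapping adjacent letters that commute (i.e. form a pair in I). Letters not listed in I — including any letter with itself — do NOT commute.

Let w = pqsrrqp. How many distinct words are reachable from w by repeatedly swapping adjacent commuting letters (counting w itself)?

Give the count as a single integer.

#0=p has no predecessor
#1=q depends on [0:p]
#2=s depends on [1:q]
#3=r depends on [2:s]
#4=r depends on [3:r]
#5=q depends on [2:s]
#6=p depends on [4:r, 5:q]
sources: [0:p]
N(rest) = Σ N(rest − s) over sources s of rest; N(one piece) = 1:
  size 1 → [6]=1
  size 2 → [4,6]=1  [5,6]=1
  size 3 → [3,4,6]=1  [4,5,6]=2
  size 4 → [3,4,5,6]=3
  size 5 → [2,3,4,5,6]=3
  first=0(p) contributes 3

3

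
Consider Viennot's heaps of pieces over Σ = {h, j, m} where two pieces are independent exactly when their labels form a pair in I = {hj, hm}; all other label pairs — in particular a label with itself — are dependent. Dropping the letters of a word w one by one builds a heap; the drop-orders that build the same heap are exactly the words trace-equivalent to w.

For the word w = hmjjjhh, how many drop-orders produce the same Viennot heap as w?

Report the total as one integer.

35

piece 0:h — minimal
piece 1:m — minimal
piece 2:j rests on {1:m}
piece 3:j rests on {2:j}
piece 4:j rests on {3:j}
piece 5:h rests on {0:h}
piece 6:h rests on {5:h}
minimal pieces: {0:h, 1:m}
ways to finish when only these pieces remain (= sum over removing one remaining piece with nothing left below it):
  1 left: {4}→1  {6}→1
  2 left: {3,4}→1  {4,6}→2  {5,6}→1
  3 left: {0,5,6}→1  {2,3,4}→1  {3,4,6}→3  {4,5,6}→3
  4 left: {0,4,5,6}→4  {1,2,3,4}→1  {2,3,4,6}→4  {3,4,5,6}→6
  5 left: {0,3,4,5,6}→10  {1,2,3,4,6}→5  {2,3,4,5,6}→10
  placing 0:h first → 15 extensions
  placing 1:m first → 20 extensions
total linear extensions = 35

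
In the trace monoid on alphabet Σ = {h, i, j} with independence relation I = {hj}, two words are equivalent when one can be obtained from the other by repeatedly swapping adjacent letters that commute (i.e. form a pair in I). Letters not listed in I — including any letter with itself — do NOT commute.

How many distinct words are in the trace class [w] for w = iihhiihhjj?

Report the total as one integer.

6

piece 0:i — minimal
piece 1:i rests on {0:i}
piece 2:h rests on {1:i}
piece 3:h rests on {2:h}
piece 4:i rests on {3:h}
piece 5:i rests on {4:i}
piece 6:h rests on {5:i}
piece 7:h rests on {6:h}
piece 8:j rests on {5:i}
piece 9:j rests on {8:j}
minimal pieces: {0:i}
ways to finish when only these pieces remain (= sum over removing one remaining piece with nothing left below it):
  1 left: {7}→1  {9}→1
  2 left: {6,7}→1  {7,9}→2  {8,9}→1
  3 left: {6,7,9}→3  {7,8,9}→3
  4 left: {6,7,8,9}→6
  5 left: {5,6,7,8,9}→6
  6 left: {4,5,6,7,8,9}→6
  7 left: {3,4,5,6,7,8,9}→6
  8 left: {2,3,4,5,6,7,8,9}→6
  placing 0:i first → 6 extensions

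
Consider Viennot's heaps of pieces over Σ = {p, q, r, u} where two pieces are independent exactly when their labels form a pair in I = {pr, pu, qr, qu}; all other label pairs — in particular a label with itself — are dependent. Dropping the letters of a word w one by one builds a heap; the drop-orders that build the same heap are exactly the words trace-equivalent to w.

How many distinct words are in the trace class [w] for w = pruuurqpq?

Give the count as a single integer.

126

0(p) covers ∅
1(r) covers ∅
2(u) covers 1:r
3(u) covers 2:u
4(u) covers 3:u
5(r) covers 4:u
6(q) covers 0:p
7(p) covers 6:q
8(q) covers 7:p
floor of heap: 0:p, 1:r
completions by unplaced set U, small U first (add the entries for U minus each lowest piece of U):
  |U|=1: {5}:1  {8}:1
  |U|=2: {4,5}:1  {5,8}:2  {7,8}:1
  |U|=3: {3,4,5}:1  {4,5,8}:3  {5,7,8}:3  {6,7,8}:1
  |U|=4: {0,6,7,8}:1  {2,3,4,5}:1  {3,4,5,8}:4  {4,5,7,8}:6  {5,6,7,8}:4
  |U|=5: {0,5,6,7,8}:5  {1,2,3,4,5}:1  {2,3,4,5,8}:5  {3,4,5,7,8}:10  {4,5,6,7,8}:10
  |U|=6: {0,4,5,6,7,8}:15  {1,2,3,4,5,8}:6  {2,3,4,5,7,8}:15  {3,4,5,6,7,8}:20
  |U|=7: {0,3,4,5,6,7,8}:35  {1,2,3,4,5,7,8}:21  {2,3,4,5,6,7,8}:35
  start at 0(p): 56
  start at 1(r): 70
sum over floor = 126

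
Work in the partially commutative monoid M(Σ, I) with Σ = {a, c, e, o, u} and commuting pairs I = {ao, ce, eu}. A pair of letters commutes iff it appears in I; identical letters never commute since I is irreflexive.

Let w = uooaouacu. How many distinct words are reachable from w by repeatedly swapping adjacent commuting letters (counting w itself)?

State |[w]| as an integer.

4

#0=u has no predecessor
#1=o depends on [0:u]
#2=o depends on [1:o]
#3=a depends on [0:u]
#4=o depends on [2:o]
#5=u depends on [3:a, 4:o]
#6=a depends on [5:u]
#7=c depends on [6:a]
#8=u depends on [7:c]
sources: [0:u]
N(rest) = Σ N(rest − s) over sources s of rest; N(one piece) = 1:
  size 1 → [8]=1
  size 2 → [7,8]=1
  size 3 → [6,7,8]=1
  size 4 → [5,6,7,8]=1
  size 5 → [3,5,6,7,8]=1  [4,5,6,7,8]=1
  size 6 → [2,4,5,6,7,8]=1  [3,4,5,6,7,8]=2
  size 7 → [1,2,4,5,6,7,8]=1  [2,3,4,5,6,7,8]=3
  first=0(u) contributes 4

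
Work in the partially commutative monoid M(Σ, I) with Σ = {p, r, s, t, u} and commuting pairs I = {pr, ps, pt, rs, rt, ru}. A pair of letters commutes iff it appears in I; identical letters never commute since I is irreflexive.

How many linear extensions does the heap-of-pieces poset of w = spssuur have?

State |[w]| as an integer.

0(s) covers ∅
1(p) covers ∅
2(s) covers 0:s
3(s) covers 2:s
4(u) covers 1:p, 3:s
5(u) covers 4:u
6(r) covers ∅
floor of heap: 0:s, 1:p, 6:r
completions by unplaced set U, small U first (add the entries for U minus each lowest piece of U):
  |U|=1: {5}:1  {6}:1
  |U|=2: {4,5}:1  {5,6}:2
  |U|=3: {1,4,5}:1  {3,4,5}:1  {4,5,6}:3
  |U|=4: {1,3,4,5}:2  {1,4,5,6}:4  {2,3,4,5}:1  {3,4,5,6}:4
  |U|=5: {0,2,3,4,5}:1  {1,2,3,4,5}:3  {1,3,4,5,6}:10  {2,3,4,5,6}:5
  start at 0(s): 18
  start at 1(p): 6
  start at 6(r): 4
sum over floor = 28

28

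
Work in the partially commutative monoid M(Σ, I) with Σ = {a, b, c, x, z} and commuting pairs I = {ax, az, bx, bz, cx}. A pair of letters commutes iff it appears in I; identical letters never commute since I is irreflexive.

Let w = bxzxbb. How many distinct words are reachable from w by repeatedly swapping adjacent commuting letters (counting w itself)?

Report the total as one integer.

drop 0:b onto floor
drop 1:x onto floor
drop 2:z onto {1:x}
drop 3:x onto {2:z}
drop 4:b onto {0:b}
drop 5:b onto {4:b}
ground layer = {0:b, 1:x}
drop-orders for the pieces not yet dropped (sum over which currently-grounded one goes next):
  1 to go: {3} 1  {5} 1
  2 to go: {2,3} 1  {3,5} 2  {4,5} 1
  3 to go: {0,4,5} 1  {1,2,3} 1  {2,3,5} 3  {3,4,5} 3
  4 to go: {0,3,4,5} 4  {1,2,3,5} 4  {2,3,4,5} 6
  if 0:b drops first: 10 orders
  if 1:x drops first: 10 orders
heap linearizations: 20

20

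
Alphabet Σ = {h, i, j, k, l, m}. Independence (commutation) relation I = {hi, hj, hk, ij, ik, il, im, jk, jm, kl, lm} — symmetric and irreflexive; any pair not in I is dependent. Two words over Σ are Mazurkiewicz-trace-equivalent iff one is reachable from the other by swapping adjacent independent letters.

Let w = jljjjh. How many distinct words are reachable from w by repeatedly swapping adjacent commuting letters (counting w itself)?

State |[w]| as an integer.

4

#0=j has no predecessor
#1=l depends on [0:j]
#2=j depends on [1:l]
#3=j depends on [2:j]
#4=j depends on [3:j]
#5=h depends on [1:l]
sources: [0:j]
N(rest) = Σ N(rest − s) over sources s of rest; N(one piece) = 1:
  size 1 → [4]=1  [5]=1
  size 2 → [3,4]=1  [4,5]=2
  size 3 → [2,3,4]=1  [3,4,5]=3
  size 4 → [2,3,4,5]=4
  first=0(j) contributes 4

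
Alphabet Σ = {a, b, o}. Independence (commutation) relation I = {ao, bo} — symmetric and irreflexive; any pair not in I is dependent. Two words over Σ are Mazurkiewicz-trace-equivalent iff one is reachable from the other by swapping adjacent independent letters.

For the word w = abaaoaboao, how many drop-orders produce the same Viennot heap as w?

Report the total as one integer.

piece 0:a — minimal
piece 1:b rests on {0:a}
piece 2:a rests on {1:b}
piece 3:a rests on {2:a}
piece 4:o — minimal
piece 5:a rests on {3:a}
piece 6:b rests on {5:a}
piece 7:o rests on {4:o}
piece 8:a rests on {6:b}
piece 9:o rests on {7:o}
minimal pieces: {0:a, 4:o}
ways to finish when only these pieces remain (= sum over removing one remaining piece with nothing left below it):
  1 left: {8}→1  {9}→1
  2 left: {6,8}→1  {7,9}→1  {8,9}→2
  3 left: {4,7,9}→1  {5,6,8}→1  {6,8,9}→3  {7,8,9}→3
  4 left: {3,5,6,8}→1  {4,7,8,9}→4  {5,6,8,9}→4  {6,7,8,9}→6
  5 left: {2,3,5,6,8}→1  {3,5,6,8,9}→5  {4,6,7,8,9}→10  {5,6,7,8,9}→10
  6 left: {1,2,3,5,6,8}→1  {2,3,5,6,8,9}→6  {3,5,6,7,8,9}→15  {4,5,6,7,8,9}→20
  7 left: {0,1,2,3,5,6,8}→1  {1,2,3,5,6,8,9}→7  {2,3,5,6,7,8,9}→21  {3,4,5,6,7,8,9}→35
  8 left: {0,1,2,3,5,6,8,9}→8  {1,2,3,5,6,7,8,9}→28  {2,3,4,5,6,7,8,9}→56
  placing 0:a first → 84 extensions
  placing 4:o first → 36 extensions
total linear extensions = 120

120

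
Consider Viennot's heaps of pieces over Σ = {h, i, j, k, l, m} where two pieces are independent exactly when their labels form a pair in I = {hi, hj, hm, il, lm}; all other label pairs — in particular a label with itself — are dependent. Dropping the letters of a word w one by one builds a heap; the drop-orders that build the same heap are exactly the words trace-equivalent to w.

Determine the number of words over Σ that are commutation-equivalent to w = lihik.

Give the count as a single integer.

6

#0=l has no predecessor
#1=i has no predecessor
#2=h depends on [0:l]
#3=i depends on [1:i]
#4=k depends on [2:h, 3:i]
sources: [0:l, 1:i]
N(rest) = Σ N(rest − s) over sources s of rest; N(one piece) = 1:
  size 1 → [4]=1
  size 2 → [2,4]=1  [3,4]=1
  size 3 → [0,2,4]=1  [1,3,4]=1  [2,3,4]=2
  first=0(l) contributes 3
  first=1(i) contributes 3
|[w]| = 6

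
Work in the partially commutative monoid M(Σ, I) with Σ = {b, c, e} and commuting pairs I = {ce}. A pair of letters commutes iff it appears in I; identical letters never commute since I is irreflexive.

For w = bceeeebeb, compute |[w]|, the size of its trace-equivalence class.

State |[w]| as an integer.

5

#0=b has no predecessor
#1=c depends on [0:b]
#2=e depends on [0:b]
#3=e depends on [2:e]
#4=e depends on [3:e]
#5=e depends on [4:e]
#6=b depends on [1:c, 5:e]
#7=e depends on [6:b]
#8=b depends on [7:e]
sources: [0:b]
N(rest) = Σ N(rest − s) over sources s of rest; N(one piece) = 1:
  size 1 → [8]=1
  size 2 → [7,8]=1
  size 3 → [6,7,8]=1
  size 4 → [1,6,7,8]=1  [5,6,7,8]=1
  size 5 → [1,5,6,7,8]=2  [4,5,6,7,8]=1
  size 6 → [1,4,5,6,7,8]=3  [3,4,5,6,7,8]=1
  size 7 → [1,3,4,5,6,7,8]=4  [2,3,4,5,6,7,8]=1
  first=0(b) contributes 5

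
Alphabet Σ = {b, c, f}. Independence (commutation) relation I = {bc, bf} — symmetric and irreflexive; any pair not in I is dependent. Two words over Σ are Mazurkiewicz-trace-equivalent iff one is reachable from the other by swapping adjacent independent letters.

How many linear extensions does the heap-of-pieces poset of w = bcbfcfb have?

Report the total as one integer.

drop 0:b onto floor
drop 1:c onto floor
drop 2:b onto {0:b}
drop 3:f onto {1:c}
drop 4:c onto {3:f}
drop 5:f onto {4:c}
drop 6:b onto {2:b}
ground layer = {0:b, 1:c}
drop-orders for the pieces not yet dropped (sum over which currently-grounded one goes next):
  1 to go: {5} 1  {6} 1
  2 to go: {2,6} 1  {4,5} 1  {5,6} 2
  3 to go: {0,2,6} 1  {2,5,6} 3  {3,4,5} 1  {4,5,6} 3
  4 to go: {0,2,5,6} 4  {1,3,4,5} 1  {2,4,5,6} 6  {3,4,5,6} 4
  5 to go: {0,2,4,5,6} 10  {1,3,4,5,6} 5  {2,3,4,5,6} 10
  if 0:b drops first: 15 orders
  if 1:c drops first: 20 orders
heap linearizations: 35

35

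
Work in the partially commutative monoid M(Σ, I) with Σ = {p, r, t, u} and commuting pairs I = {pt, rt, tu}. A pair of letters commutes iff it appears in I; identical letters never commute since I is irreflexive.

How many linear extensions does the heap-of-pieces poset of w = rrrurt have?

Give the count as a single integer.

6

#0=r has no predecessor
#1=r depends on [0:r]
#2=r depends on [1:r]
#3=u depends on [2:r]
#4=r depends on [3:u]
#5=t has no predecessor
sources: [0:r, 5:t]
N(rest) = Σ N(rest − s) over sources s of rest; N(one piece) = 1:
  size 1 → [4]=1  [5]=1
  size 2 → [3,4]=1  [4,5]=2
  size 3 → [2,3,4]=1  [3,4,5]=3
  size 4 → [1,2,3,4]=1  [2,3,4,5]=4
  first=0(r) contributes 5
  first=5(t) contributes 1
|[w]| = 6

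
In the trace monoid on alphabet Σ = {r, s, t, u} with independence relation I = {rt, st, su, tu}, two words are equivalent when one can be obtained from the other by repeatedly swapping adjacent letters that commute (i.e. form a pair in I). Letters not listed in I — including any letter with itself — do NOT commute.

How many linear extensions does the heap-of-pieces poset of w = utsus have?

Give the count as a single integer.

30

0(u) covers ∅
1(t) covers ∅
2(s) covers ∅
3(u) covers 0:u
4(s) covers 2:s
floor of heap: 0:u, 1:t, 2:s
completions by unplaced set U, small U first (add the entries for U minus each lowest piece of U):
  |U|=1: {1}:1  {3}:1  {4}:1
  |U|=2: {0,3}:1  {1,3}:2  {1,4}:2  {2,4}:1  {3,4}:2
  |U|=3: {0,1,3}:3  {0,3,4}:3  {1,2,4}:3  {1,3,4}:6  {2,3,4}:3
  start at 0(u): 12
  start at 1(t): 6
  start at 2(s): 12
sum over floor = 30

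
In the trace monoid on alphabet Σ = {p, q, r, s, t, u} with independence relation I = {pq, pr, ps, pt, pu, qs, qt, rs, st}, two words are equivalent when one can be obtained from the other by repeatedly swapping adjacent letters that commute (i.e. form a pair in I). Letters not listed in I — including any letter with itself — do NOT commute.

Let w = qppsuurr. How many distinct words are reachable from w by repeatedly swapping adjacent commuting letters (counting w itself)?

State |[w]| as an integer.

#0=q has no predecessor
#1=p has no predecessor
#2=p depends on [1:p]
#3=s has no predecessor
#4=u depends on [0:q, 3:s]
#5=u depends on [4:u]
#6=r depends on [5:u]
#7=r depends on [6:r]
sources: [0:q, 1:p, 3:s]
N(rest) = Σ N(rest − s) over sources s of rest; N(one piece) = 1:
  size 1 → [2]=1  [7]=1
  size 2 → [1,2]=1  [2,7]=2  [6,7]=1
  size 3 → [1,2,7]=3  [2,6,7]=3  [5,6,7]=1
  size 4 → [1,2,6,7]=6  [2,5,6,7]=4  [4,5,6,7]=1
  size 5 → [0,4,5,6,7]=1  [1,2,5,6,7]=10  [2,4,5,6,7]=5  [3,4,5,6,7]=1
  size 6 → [0,2,4,5,6,7]=6  [0,3,4,5,6,7]=2  [1,2,4,5,6,7]=15  [2,3,4,5,6,7]=6
  first=0(q) contributes 21
  first=1(p) contributes 14
  first=3(s) contributes 21
|[w]| = 56

56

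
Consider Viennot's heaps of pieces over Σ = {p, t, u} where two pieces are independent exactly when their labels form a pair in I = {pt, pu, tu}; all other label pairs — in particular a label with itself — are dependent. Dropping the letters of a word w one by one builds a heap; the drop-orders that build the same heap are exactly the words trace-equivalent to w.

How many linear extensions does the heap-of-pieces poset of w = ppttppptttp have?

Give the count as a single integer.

462

0(p) covers ∅
1(p) covers 0:p
2(t) covers ∅
3(t) covers 2:t
4(p) covers 1:p
5(p) covers 4:p
6(p) covers 5:p
7(t) covers 3:t
8(t) covers 7:t
9(t) covers 8:t
10(p) covers 6:p
floor of heap: 0:p, 2:t
completions by unplaced set U, small U first (add the entries for U minus each lowest piece of U):
  |U|=1: {9}:1  {10}:1
  |U|=2: {6,10}:1  {8,9}:1  {9,10}:2
  |U|=3: {5,6,10}:1  {6,9,10}:3  {7,8,9}:1  {8,9,10}:3
  |U|=4: {3,7,8,9}:1  {4,5,6,10}:1  {5,6,9,10}:4  {6,8,9,10}:6  {7,8,9,10}:4
  |U|=5: {1,4,5,6,10}:1  {2,3,7,8,9}:1  {3,7,8,9,10}:5  {4,5,6,9,10}:5  {5,6,8,9,10}:10  {6,7,8,9,10}:10
  |U|=6: {0,1,4,5,6,10}:1  {1,4,5,6,9,10}:6  {2,3,7,8,9,10}:6  {3,6,7,8,9,10}:15  {4,5,6,8,9,10}:15  {5,6,7,8,9,10}:20
  |U|=7: {0,1,4,5,6,9,10}:7  {1,4,5,6,8,9,10}:21  {2,3,6,7,8,9,10}:21  {3,5,6,7,8,9,10}:35  {4,5,6,7,8,9,10}:35
  |U|=8: {0,1,4,5,6,8,9,10}:28  {1,4,5,6,7,8,9,10}:56  {2,3,5,6,7,8,9,10}:56  {3,4,5,6,7,8,9,10}:70
  |U|=9: {0,1,4,5,6,7,8,9,10}:84  {1,3,4,5,6,7,8,9,10}:126  {2,3,4,5,6,7,8,9,10}:126
  start at 0(p): 252
  start at 2(t): 210
sum over floor = 462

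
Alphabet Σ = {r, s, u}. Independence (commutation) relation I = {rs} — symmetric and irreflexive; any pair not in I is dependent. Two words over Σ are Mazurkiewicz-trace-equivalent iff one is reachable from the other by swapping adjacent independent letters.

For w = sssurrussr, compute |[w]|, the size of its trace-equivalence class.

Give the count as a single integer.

drop 0:s onto floor
drop 1:s onto {0:s}
drop 2:s onto {1:s}
drop 3:u onto {2:s}
drop 4:r onto {3:u}
drop 5:r onto {4:r}
drop 6:u onto {5:r}
drop 7:s onto {6:u}
drop 8:s onto {7:s}
drop 9:r onto {6:u}
ground layer = {0:s}
drop-orders for the pieces not yet dropped (sum over which currently-grounded one goes next):
  1 to go: {8} 1  {9} 1
  2 to go: {7,8} 1  {8,9} 2
  3 to go: {7,8,9} 3
  4 to go: {6,7,8,9} 3
  5 to go: {5,6,7,8,9} 3
  6 to go: {4,5,6,7,8,9} 3
  7 to go: {3,4,5,6,7,8,9} 3
  8 to go: {2,3,4,5,6,7,8,9} 3
  if 0:s drops first: 3 orders

3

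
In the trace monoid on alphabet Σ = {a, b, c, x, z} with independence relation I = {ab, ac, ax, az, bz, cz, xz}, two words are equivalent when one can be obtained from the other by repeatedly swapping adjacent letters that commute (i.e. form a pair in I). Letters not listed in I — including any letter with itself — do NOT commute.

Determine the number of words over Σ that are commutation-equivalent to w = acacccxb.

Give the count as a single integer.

28

drop 0:a onto floor
drop 1:c onto floor
drop 2:a onto {0:a}
drop 3:c onto {1:c}
drop 4:c onto {3:c}
drop 5:c onto {4:c}
drop 6:x onto {5:c}
drop 7:b onto {6:x}
ground layer = {0:a, 1:c}
drop-orders for the pieces not yet dropped (sum over which currently-grounded one goes next):
  1 to go: {2} 1  {7} 1
  2 to go: {0,2} 1  {2,7} 2  {6,7} 1
  3 to go: {0,2,7} 3  {2,6,7} 3  {5,6,7} 1
  4 to go: {0,2,6,7} 6  {2,5,6,7} 4  {4,5,6,7} 1
  5 to go: {0,2,5,6,7} 10  {2,4,5,6,7} 5  {3,4,5,6,7} 1
  6 to go: {0,2,4,5,6,7} 15  {1,3,4,5,6,7} 1  {2,3,4,5,6,7} 6
  if 0:a drops first: 7 orders
  if 1:c drops first: 21 orders
heap linearizations: 28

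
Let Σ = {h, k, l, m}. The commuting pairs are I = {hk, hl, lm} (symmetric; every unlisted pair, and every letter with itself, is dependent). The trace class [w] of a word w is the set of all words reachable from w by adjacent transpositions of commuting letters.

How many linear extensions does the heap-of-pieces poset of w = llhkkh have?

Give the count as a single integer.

0(l) covers ∅
1(l) covers 0:l
2(h) covers ∅
3(k) covers 1:l
4(k) covers 3:k
5(h) covers 2:h
floor of heap: 0:l, 2:h
completions by unplaced set U, small U first (add the entries for U minus each lowest piece of U):
  |U|=1: {4}:1  {5}:1
  |U|=2: {2,5}:1  {3,4}:1  {4,5}:2
  |U|=3: {1,3,4}:1  {2,4,5}:3  {3,4,5}:3
  |U|=4: {0,1,3,4}:1  {1,3,4,5}:4  {2,3,4,5}:6
  start at 0(l): 10
  start at 2(h): 5
sum over floor = 15

15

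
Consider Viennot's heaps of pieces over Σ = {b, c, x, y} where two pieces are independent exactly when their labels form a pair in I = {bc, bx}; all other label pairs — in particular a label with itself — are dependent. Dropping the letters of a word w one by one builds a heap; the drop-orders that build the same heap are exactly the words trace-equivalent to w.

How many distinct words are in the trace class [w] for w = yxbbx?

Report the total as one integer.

6

#0=y has no predecessor
#1=x depends on [0:y]
#2=b depends on [0:y]
#3=b depends on [2:b]
#4=x depends on [1:x]
sources: [0:y]
N(rest) = Σ N(rest − s) over sources s of rest; N(one piece) = 1:
  size 1 → [3]=1  [4]=1
  size 2 → [1,4]=1  [2,3]=1  [3,4]=2
  size 3 → [1,3,4]=3  [2,3,4]=3
  first=0(y) contributes 6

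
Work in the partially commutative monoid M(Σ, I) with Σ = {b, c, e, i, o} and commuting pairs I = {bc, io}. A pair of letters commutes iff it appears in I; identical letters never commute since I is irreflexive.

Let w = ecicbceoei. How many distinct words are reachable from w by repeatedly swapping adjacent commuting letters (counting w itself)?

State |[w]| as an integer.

0(e) covers ∅
1(c) covers 0:e
2(i) covers 1:c
3(c) covers 2:i
4(b) covers 2:i
5(c) covers 3:c
6(e) covers 4:b, 5:c
7(o) covers 6:e
8(e) covers 7:o
9(i) covers 8:e
floor of heap: 0:e
completions by unplaced set U, small U first (add the entries for U minus each lowest piece of U):
  |U|=1: {9}:1
  |U|=2: {8,9}:1
  |U|=3: {7,8,9}:1
  |U|=4: {6,7,8,9}:1
  |U|=5: {4,6,7,8,9}:1  {5,6,7,8,9}:1
  |U|=6: {3,5,6,7,8,9}:1  {4,5,6,7,8,9}:2
  |U|=7: {3,4,5,6,7,8,9}:3
  |U|=8: {2,3,4,5,6,7,8,9}:3
  start at 0(e): 3

3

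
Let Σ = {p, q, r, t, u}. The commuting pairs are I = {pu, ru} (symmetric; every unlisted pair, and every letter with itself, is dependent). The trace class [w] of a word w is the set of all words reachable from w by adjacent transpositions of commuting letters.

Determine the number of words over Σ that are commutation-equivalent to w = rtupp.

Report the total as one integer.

3

drop 0:r onto floor
drop 1:t onto {0:r}
drop 2:u onto {1:t}
drop 3:p onto {1:t}
drop 4:p onto {3:p}
ground layer = {0:r}
drop-orders for the pieces not yet dropped (sum over which currently-grounded one goes next):
  1 to go: {2} 1  {4} 1
  2 to go: {2,4} 2  {3,4} 1
  3 to go: {2,3,4} 3
  if 0:r drops first: 3 orders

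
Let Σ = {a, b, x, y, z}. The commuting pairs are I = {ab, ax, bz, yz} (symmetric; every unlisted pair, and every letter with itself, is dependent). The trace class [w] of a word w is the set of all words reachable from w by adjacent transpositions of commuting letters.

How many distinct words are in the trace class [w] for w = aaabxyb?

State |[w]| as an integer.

piece 0:a — minimal
piece 1:a rests on {0:a}
piece 2:a rests on {1:a}
piece 3:b — minimal
piece 4:x rests on {3:b}
piece 5:y rests on {2:a, 4:x}
piece 6:b rests on {5:y}
minimal pieces: {0:a, 3:b}
ways to finish when only these pieces remain (= sum over removing one remaining piece with nothing left below it):
  1 left: {6}→1
  2 left: {5,6}→1
  3 left: {2,5,6}→1  {4,5,6}→1
  4 left: {1,2,5,6}→1  {2,4,5,6}→2  {3,4,5,6}→1
  5 left: {0,1,2,5,6}→1  {1,2,4,5,6}→3  {2,3,4,5,6}→3
  placing 0:a first → 6 extensions
  placing 3:b first → 4 extensions
total linear extensions = 10

10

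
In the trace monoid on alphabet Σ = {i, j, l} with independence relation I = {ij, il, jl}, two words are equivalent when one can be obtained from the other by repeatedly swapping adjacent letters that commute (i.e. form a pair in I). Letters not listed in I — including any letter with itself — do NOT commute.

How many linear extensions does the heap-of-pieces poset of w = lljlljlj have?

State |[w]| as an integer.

piece 0:l — minimal
piece 1:l rests on {0:l}
piece 2:j — minimal
piece 3:l rests on {1:l}
piece 4:l rests on {3:l}
piece 5:j rests on {2:j}
piece 6:l rests on {4:l}
piece 7:j rests on {5:j}
minimal pieces: {0:l, 2:j}
ways to finish when only these pieces remain (= sum over removing one remaining piece with nothing left below it):
  1 left: {6}→1  {7}→1
  2 left: {4,6}→1  {5,7}→1  {6,7}→2
  3 left: {2,5,7}→1  {3,4,6}→1  {4,6,7}→3  {5,6,7}→3
  4 left: {1,3,4,6}→1  {2,5,6,7}→4  {3,4,6,7}→4  {4,5,6,7}→6
  5 left: {0,1,3,4,6}→1  {1,3,4,6,7}→5  {2,4,5,6,7}→10  {3,4,5,6,7}→10
  6 left: {0,1,3,4,6,7}→6  {1,3,4,5,6,7}→15  {2,3,4,5,6,7}→20
  placing 0:l first → 35 extensions
  placing 2:j first → 21 extensions
total linear extensions = 56

56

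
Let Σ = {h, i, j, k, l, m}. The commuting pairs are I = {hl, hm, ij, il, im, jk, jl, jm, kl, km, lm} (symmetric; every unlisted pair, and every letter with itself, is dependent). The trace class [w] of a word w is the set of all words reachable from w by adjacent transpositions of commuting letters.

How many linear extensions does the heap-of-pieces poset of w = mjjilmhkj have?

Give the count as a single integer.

drop 0:m onto floor
drop 1:j onto floor
drop 2:j onto {1:j}
drop 3:i onto floor
drop 4:l onto floor
drop 5:m onto {0:m}
drop 6:h onto {2:j, 3:i}
drop 7:k onto {6:h}
drop 8:j onto {6:h}
ground layer = {0:m, 1:j, 3:i, 4:l}
drop-orders for the pieces not yet dropped (sum over which currently-grounded one goes next):
  1 to go: {4} 1  {5} 1  {7} 1  {8} 1
  2 to go: {0,5} 1  {4,5} 2  {4,7} 2  {4,8} 2  {5,7} 2  {5,8} 2  {7,8} 2
  3 to go: {0,4,5} 3  {0,5,7} 3  {0,5,8} 3  {4,5,7} 6  {4,5,8} 6  {4,7,8} 6  {5,7,8} 6  {6,7,8} 2
  4 to go: {0,4,5,7} 12  {0,4,5,8} 12  {0,5,7,8} 12  {2,6,7,8} 2  {3,6,7,8} 2  {4,5,7,8} 24  {4,6,7,8} 8  {5,6,7,8} 8
  5 to go: {0,4,5,7,8} 60  {0,5,6,7,8} 20  {1,2,6,7,8} 2  {2,3,6,7,8} 4  {2,4,6,7,8} 10  {2,5,6,7,8} 10  {3,4,6,7,8} 10  {3,5,6,7,8} 10  {4,5,6,7,8} 40
  6 to go: {0,2,5,6,7,8} 30  {0,3,5,6,7,8} 30  {0,4,5,6,7,8} 120  {1,2,3,6,7,8} 6  {1,2,4,6,7,8} 12  {1,2,5,6,7,8} 12  {2,3,4,6,7,8} 24  {2,3,5,6,7,8} 24  {2,4,5,6,7,8} 60  {3,4,5,6,7,8} 60
  7 to go: {0,1,2,5,6,7,8} 42  {0,2,3,5,6,7,8} 84  {0,2,4,5,6,7,8} 210  {0,3,4,5,6,7,8} 210  {1,2,3,4,6,7,8} 42  {1,2,3,5,6,7,8} 42  {1,2,4,5,6,7,8} 84  {2,3,4,5,6,7,8} 168
  if 0:m drops first: 336 orders
  if 1:j drops first: 672 orders
  if 3:i drops first: 336 orders
  if 4:l drops first: 168 orders
heap linearizations: 1512

1512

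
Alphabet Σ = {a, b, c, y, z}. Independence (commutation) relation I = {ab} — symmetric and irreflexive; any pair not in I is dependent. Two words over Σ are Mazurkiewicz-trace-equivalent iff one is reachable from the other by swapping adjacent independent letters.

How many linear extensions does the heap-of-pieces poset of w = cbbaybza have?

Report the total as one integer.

#0=c has no predecessor
#1=b depends on [0:c]
#2=b depends on [1:b]
#3=a depends on [0:c]
#4=y depends on [2:b, 3:a]
#5=b depends on [4:y]
#6=z depends on [5:b]
#7=a depends on [6:z]
sources: [0:c]
N(rest) = Σ N(rest − s) over sources s of rest; N(one piece) = 1:
  size 1 → [7]=1
  size 2 → [6,7]=1
  size 3 → [5,6,7]=1
  size 4 → [4,5,6,7]=1
  size 5 → [2,4,5,6,7]=1  [3,4,5,6,7]=1
  size 6 → [1,2,4,5,6,7]=1  [2,3,4,5,6,7]=2
  first=0(c) contributes 3

3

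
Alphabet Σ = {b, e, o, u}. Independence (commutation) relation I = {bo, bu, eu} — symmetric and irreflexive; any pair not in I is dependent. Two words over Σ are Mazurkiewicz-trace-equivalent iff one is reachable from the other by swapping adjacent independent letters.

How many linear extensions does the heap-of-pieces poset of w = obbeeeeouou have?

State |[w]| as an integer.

0(o) covers ∅
1(b) covers ∅
2(b) covers 1:b
3(e) covers 0:o, 2:b
4(e) covers 3:e
5(e) covers 4:e
6(e) covers 5:e
7(o) covers 6:e
8(u) covers 7:o
9(o) covers 8:u
10(u) covers 9:o
floor of heap: 0:o, 1:b
completions by unplaced set U, small U first (add the entries for U minus each lowest piece of U):
  |U|=1: {10}:1
  |U|=2: {9,10}:1
  |U|=3: {8,9,10}:1
  |U|=4: {7,8,9,10}:1
  |U|=5: {6,7,8,9,10}:1
  |U|=6: {5,6,7,8,9,10}:1
  |U|=7: {4,5,6,7,8,9,10}:1
  |U|=8: {3,4,5,6,7,8,9,10}:1
  |U|=9: {0,3,4,5,6,7,8,9,10}:1  {2,3,4,5,6,7,8,9,10}:1
  start at 0(o): 1
  start at 1(b): 2
sum over floor = 3

3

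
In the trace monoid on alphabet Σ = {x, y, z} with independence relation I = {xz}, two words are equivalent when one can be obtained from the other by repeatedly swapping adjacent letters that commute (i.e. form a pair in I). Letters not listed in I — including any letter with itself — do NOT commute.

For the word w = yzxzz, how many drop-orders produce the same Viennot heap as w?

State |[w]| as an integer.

drop 0:y onto floor
drop 1:z onto {0:y}
drop 2:x onto {0:y}
drop 3:z onto {1:z}
drop 4:z onto {3:z}
ground layer = {0:y}
drop-orders for the pieces not yet dropped (sum over which currently-grounded one goes next):
  1 to go: {2} 1  {4} 1
  2 to go: {2,4} 2  {3,4} 1
  3 to go: {1,3,4} 1  {2,3,4} 3
  if 0:y drops first: 4 orders

4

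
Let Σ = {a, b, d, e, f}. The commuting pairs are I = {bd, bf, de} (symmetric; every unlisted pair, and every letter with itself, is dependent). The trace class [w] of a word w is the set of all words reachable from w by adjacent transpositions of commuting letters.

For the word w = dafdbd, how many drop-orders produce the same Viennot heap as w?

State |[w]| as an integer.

4

drop 0:d onto floor
drop 1:a onto {0:d}
drop 2:f onto {1:a}
drop 3:d onto {2:f}
drop 4:b onto {1:a}
drop 5:d onto {3:d}
ground layer = {0:d}
drop-orders for the pieces not yet dropped (sum over which currently-grounded one goes next):
  1 to go: {4} 1  {5} 1
  2 to go: {3,5} 1  {4,5} 2
  3 to go: {2,3,5} 1  {3,4,5} 3
  4 to go: {2,3,4,5} 4
  if 0:d drops first: 4 orders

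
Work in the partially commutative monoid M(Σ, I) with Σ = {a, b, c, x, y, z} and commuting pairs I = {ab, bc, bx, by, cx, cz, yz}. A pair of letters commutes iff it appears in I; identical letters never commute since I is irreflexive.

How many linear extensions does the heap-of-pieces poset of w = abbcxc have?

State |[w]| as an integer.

45

#0=a has no predecessor
#1=b has no predecessor
#2=b depends on [1:b]
#3=c depends on [0:a]
#4=x depends on [0:a]
#5=c depends on [3:c]
sources: [0:a, 1:b]
N(rest) = Σ N(rest − s) over sources s of rest; N(one piece) = 1:
  size 1 → [2]=1  [4]=1  [5]=1
  size 2 → [1,2]=1  [2,4]=2  [2,5]=2  [3,5]=1  [4,5]=2
  size 3 → [1,2,4]=3  [1,2,5]=3  [2,3,5]=3  [2,4,5]=6  [3,4,5]=3
  size 4 → [0,3,4,5]=3  [1,2,3,5]=6  [1,2,4,5]=12  [2,3,4,5]=12
  first=0(a) contributes 30
  first=1(b) contributes 15
|[w]| = 45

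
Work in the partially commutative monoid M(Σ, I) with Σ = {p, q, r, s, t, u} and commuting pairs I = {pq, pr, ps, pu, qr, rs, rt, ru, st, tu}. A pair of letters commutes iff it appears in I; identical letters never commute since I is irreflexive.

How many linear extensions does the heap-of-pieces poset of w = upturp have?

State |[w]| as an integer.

drop 0:u onto floor
drop 1:p onto floor
drop 2:t onto {1:p}
drop 3:u onto {0:u}
drop 4:r onto floor
drop 5:p onto {2:t}
ground layer = {0:u, 1:p, 4:r}
drop-orders for the pieces not yet dropped (sum over which currently-grounded one goes next):
  1 to go: {3} 1  {4} 1  {5} 1
  2 to go: {0,3} 1  {2,5} 1  {3,4} 2  {3,5} 2  {4,5} 2
  3 to go: {0,3,4} 3  {0,3,5} 3  {1,2,5} 1  {2,3,5} 3  {2,4,5} 3  {3,4,5} 6
  4 to go: {0,2,3,5} 6  {0,3,4,5} 12  {1,2,3,5} 4  {1,2,4,5} 4  {2,3,4,5} 12
  if 0:u drops first: 20 orders
  if 1:p drops first: 30 orders
  if 4:r drops first: 10 orders
heap linearizations: 60

60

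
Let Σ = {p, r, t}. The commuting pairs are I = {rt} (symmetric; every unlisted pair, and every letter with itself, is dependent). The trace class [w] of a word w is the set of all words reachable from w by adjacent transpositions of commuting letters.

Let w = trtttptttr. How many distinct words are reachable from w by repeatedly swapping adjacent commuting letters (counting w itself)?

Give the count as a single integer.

0(t) covers ∅
1(r) covers ∅
2(t) covers 0:t
3(t) covers 2:t
4(t) covers 3:t
5(p) covers 1:r, 4:t
6(t) covers 5:p
7(t) covers 6:t
8(t) covers 7:t
9(r) covers 5:p
floor of heap: 0:t, 1:r
completions by unplaced set U, small U first (add the entries for U minus each lowest piece of U):
  |U|=1: {8}:1  {9}:1
  |U|=2: {7,8}:1  {8,9}:2
  |U|=3: {6,7,8}:1  {7,8,9}:3
  |U|=4: {6,7,8,9}:4
  |U|=5: {5,6,7,8,9}:4
  |U|=6: {1,5,6,7,8,9}:4  {4,5,6,7,8,9}:4
  |U|=7: {1,4,5,6,7,8,9}:8  {3,4,5,6,7,8,9}:4
  |U|=8: {1,3,4,5,6,7,8,9}:12  {2,3,4,5,6,7,8,9}:4
  start at 0(t): 16
  start at 1(r): 4
sum over floor = 20

20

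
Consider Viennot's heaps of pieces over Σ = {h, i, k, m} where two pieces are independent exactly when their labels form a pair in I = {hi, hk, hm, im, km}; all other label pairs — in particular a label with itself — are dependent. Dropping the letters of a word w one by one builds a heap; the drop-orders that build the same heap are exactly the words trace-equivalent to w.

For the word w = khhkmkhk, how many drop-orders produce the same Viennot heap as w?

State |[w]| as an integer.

280

#0=k has no predecessor
#1=h has no predecessor
#2=h depends on [1:h]
#3=k depends on [0:k]
#4=m has no predecessor
#5=k depends on [3:k]
#6=h depends on [2:h]
#7=k depends on [5:k]
sources: [0:k, 1:h, 4:m]
N(rest) = Σ N(rest − s) over sources s of rest; N(one piece) = 1:
  size 1 → [4]=1  [6]=1  [7]=1
  size 2 → [2,6]=1  [4,6]=2  [4,7]=2  [5,7]=1  [6,7]=2
  size 3 → [1,2,6]=1  [2,4,6]=3  [2,6,7]=3  [3,5,7]=1  [4,5,7]=3  [4,6,7]=6  [5,6,7]=3
  size 4 → [0,3,5,7]=1  [1,2,4,6]=4  [1,2,6,7]=4  [2,4,6,7]=12  [2,5,6,7]=6  [3,4,5,7]=4  [3,5,6,7]=4  [4,5,6,7]=12
  size 5 → [0,3,4,5,7]=5  [0,3,5,6,7]=5  [1,2,4,6,7]=20  [1,2,5,6,7]=10  [2,3,5,6,7]=10  [2,4,5,6,7]=30  [3,4,5,6,7]=20
  size 6 → [0,2,3,5,6,7]=15  [0,3,4,5,6,7]=30  [1,2,3,5,6,7]=20  [1,2,4,5,6,7]=60  [2,3,4,5,6,7]=60
  first=0(k) contributes 140
  first=1(h) contributes 105
  first=4(m) contributes 35
|[w]| = 280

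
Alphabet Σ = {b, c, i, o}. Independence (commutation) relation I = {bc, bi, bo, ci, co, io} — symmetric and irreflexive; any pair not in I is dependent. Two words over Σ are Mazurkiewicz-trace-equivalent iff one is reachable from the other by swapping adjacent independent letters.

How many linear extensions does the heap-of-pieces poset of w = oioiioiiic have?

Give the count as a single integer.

840

drop 0:o onto floor
drop 1:i onto floor
drop 2:o onto {0:o}
drop 3:i onto {1:i}
drop 4:i onto {3:i}
drop 5:o onto {2:o}
drop 6:i onto {4:i}
drop 7:i onto {6:i}
drop 8:i onto {7:i}
drop 9:c onto floor
ground layer = {0:o, 1:i, 9:c}
drop-orders for the pieces not yet dropped (sum over which currently-grounded one goes next):
  1 to go: {5} 1  {8} 1  {9} 1
  2 to go: {2,5} 1  {5,8} 2  {5,9} 2  {7,8} 1  {8,9} 2
  3 to go: {0,2,5} 1  {2,5,8} 3  {2,5,9} 3  {5,7,8} 3  {5,8,9} 6  {6,7,8} 1  {7,8,9} 3
  4 to go: {0,2,5,8} 4  {0,2,5,9} 4  {2,5,7,8} 6  {2,5,8,9} 12  {4,6,7,8} 1  {5,6,7,8} 4  {5,7,8,9} 12  {6,7,8,9} 4
  5 to go: {0,2,5,7,8} 10  {0,2,5,8,9} 20  {2,5,6,7,8} 10  {2,5,7,8,9} 30  {3,4,6,7,8} 1  {4,5,6,7,8} 5  {4,6,7,8,9} 5  {5,6,7,8,9} 20
  6 to go: {0,2,5,6,7,8} 20  {0,2,5,7,8,9} 60  {1,3,4,6,7,8} 1  {2,4,5,6,7,8} 15  {2,5,6,7,8,9} 60  {3,4,5,6,7,8} 6  {3,4,6,7,8,9} 6  {4,5,6,7,8,9} 30
  7 to go: {0,2,4,5,6,7,8} 35  {0,2,5,6,7,8,9} 140  {1,3,4,5,6,7,8} 7  {1,3,4,6,7,8,9} 7  {2,3,4,5,6,7,8} 21  {2,4,5,6,7,8,9} 105  {3,4,5,6,7,8,9} 42
  8 to go: {0,2,3,4,5,6,7,8} 56  {0,2,4,5,6,7,8,9} 280  {1,2,3,4,5,6,7,8} 28  {1,3,4,5,6,7,8,9} 56  {2,3,4,5,6,7,8,9} 168
  if 0:o drops first: 252 orders
  if 1:i drops first: 504 orders
  if 9:c drops first: 84 orders
heap linearizations: 840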